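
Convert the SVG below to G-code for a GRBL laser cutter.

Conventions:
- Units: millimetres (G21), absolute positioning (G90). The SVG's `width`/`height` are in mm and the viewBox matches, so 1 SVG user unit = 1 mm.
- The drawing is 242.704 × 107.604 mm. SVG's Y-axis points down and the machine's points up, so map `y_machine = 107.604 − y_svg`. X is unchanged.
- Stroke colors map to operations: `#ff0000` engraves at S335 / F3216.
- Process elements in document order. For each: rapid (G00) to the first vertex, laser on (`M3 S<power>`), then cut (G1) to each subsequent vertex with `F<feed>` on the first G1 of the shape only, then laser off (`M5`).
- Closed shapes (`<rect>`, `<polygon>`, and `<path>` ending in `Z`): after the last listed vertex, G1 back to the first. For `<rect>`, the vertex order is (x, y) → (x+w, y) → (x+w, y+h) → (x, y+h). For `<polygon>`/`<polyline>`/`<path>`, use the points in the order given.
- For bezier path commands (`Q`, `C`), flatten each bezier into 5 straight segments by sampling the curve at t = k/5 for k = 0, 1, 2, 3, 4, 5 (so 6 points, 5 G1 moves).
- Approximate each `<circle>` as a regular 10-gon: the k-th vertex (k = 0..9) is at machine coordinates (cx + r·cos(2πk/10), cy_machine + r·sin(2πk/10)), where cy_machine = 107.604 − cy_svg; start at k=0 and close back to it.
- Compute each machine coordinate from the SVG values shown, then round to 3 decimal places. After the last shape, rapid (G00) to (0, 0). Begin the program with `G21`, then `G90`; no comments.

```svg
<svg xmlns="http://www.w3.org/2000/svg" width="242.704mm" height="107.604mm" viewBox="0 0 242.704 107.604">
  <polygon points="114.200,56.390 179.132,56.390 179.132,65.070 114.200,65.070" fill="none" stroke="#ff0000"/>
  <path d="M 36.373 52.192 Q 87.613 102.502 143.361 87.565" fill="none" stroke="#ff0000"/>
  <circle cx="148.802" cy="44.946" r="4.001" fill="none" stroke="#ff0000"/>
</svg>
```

viewBox `0 0 242.704 107.604` with mm width/height → 1 unit = 1 mm. Flip: y_m = 107.604 − y_svg.

**Shape 1** — `<polygon>` rectangle, stroke `#ff0000` → engrave (S335, F3216). Machine vertices: (114.200,51.214) → (179.132,51.214) → (179.132,42.534) → (114.200,42.534) → (114.200,51.214). Closed: final G1 returns to the first vertex.

**Shape 2** — `<path>` quadratic bezier, stroke `#ff0000` → engrave (S335, F3216). Control points (SVG): P0=(36.373,52.192), P1=(87.613,102.502), P2=(143.361,87.565); sampled at t=k/5. Machine vertices: (36.373,55.412) → (57.049,37.898) → (78.086,25.604) → (99.484,18.529) → (121.242,16.674) → (143.361,20.039). Open path.

**Shape 3** — `<circle>` circle, stroke `#ff0000` → engrave (S335, F3216). Machine vertices: (152.803,62.658) → (152.039,65.010) → (150.038,66.463) → (147.566,66.463) → (145.565,65.010) → (144.801,62.658) → (145.565,60.306) → (147.566,58.853) → (150.038,58.853) → (152.039,60.306) → (152.803,62.658). Closed: final G1 returns to the first vertex.

G21
G90
G00 X114.200 Y51.214
M3 S335
G1 X179.132 Y51.214 F3216
G1 X179.132 Y42.534
G1 X114.200 Y42.534
G1 X114.200 Y51.214
M5
G00 X36.373 Y55.412
M3 S335
G1 X57.049 Y37.898 F3216
G1 X78.086 Y25.604
G1 X99.484 Y18.529
G1 X121.242 Y16.674
G1 X143.361 Y20.039
M5
G00 X152.803 Y62.658
M3 S335
G1 X152.039 Y65.010 F3216
G1 X150.038 Y66.463
G1 X147.566 Y66.463
G1 X145.565 Y65.010
G1 X144.801 Y62.658
G1 X145.565 Y60.306
G1 X147.566 Y58.853
G1 X150.038 Y58.853
G1 X152.039 Y60.306
G1 X152.803 Y62.658
M5
G00 X0.000 Y0.000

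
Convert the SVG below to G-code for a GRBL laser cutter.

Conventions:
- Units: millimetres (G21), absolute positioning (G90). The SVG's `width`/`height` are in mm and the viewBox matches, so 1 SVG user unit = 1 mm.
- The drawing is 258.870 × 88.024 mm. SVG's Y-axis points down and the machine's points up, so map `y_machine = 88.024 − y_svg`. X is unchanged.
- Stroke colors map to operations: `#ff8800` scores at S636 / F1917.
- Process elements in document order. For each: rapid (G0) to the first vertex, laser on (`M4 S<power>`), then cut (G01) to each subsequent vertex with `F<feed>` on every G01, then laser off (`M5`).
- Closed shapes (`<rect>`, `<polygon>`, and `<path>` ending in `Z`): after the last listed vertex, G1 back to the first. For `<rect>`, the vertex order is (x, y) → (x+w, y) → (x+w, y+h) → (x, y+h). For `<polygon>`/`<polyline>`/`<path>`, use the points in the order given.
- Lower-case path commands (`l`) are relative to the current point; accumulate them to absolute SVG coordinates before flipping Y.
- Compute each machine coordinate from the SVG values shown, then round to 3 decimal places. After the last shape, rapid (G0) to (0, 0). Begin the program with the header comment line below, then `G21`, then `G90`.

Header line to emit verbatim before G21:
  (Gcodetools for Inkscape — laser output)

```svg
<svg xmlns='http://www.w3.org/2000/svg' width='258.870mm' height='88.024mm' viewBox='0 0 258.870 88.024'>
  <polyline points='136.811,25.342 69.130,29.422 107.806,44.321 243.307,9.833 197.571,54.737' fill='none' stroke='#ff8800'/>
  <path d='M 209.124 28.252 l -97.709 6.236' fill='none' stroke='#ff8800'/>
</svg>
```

(Gcodetools for Inkscape — laser output)
G21
G90
G0 X136.811 Y62.682
M4 S636
G01 X69.130 Y58.602 F1917
G01 X107.806 Y43.703 F1917
G01 X243.307 Y78.191 F1917
G01 X197.571 Y33.287 F1917
M5
G0 X209.124 Y59.772
M4 S636
G01 X111.415 Y53.536 F1917
M5
G0 X0.000 Y0.000

viewBox `0 0 258.870 88.024` with mm width/height → 1 unit = 1 mm. Flip: y_m = 88.024 − y_svg.

**Shape 1** — `<polyline>` open polyline, stroke `#ff8800` → score (S636, F1917). Machine vertices: (136.811,62.682) → (69.130,58.602) → (107.806,43.703) → (243.307,78.191) → (197.571,33.287). Open path.

**Shape 2** — `<path>` line segment, stroke `#ff8800` → score (S636, F1917). Machine vertices: (209.124,59.772) → (111.415,53.536). Open path.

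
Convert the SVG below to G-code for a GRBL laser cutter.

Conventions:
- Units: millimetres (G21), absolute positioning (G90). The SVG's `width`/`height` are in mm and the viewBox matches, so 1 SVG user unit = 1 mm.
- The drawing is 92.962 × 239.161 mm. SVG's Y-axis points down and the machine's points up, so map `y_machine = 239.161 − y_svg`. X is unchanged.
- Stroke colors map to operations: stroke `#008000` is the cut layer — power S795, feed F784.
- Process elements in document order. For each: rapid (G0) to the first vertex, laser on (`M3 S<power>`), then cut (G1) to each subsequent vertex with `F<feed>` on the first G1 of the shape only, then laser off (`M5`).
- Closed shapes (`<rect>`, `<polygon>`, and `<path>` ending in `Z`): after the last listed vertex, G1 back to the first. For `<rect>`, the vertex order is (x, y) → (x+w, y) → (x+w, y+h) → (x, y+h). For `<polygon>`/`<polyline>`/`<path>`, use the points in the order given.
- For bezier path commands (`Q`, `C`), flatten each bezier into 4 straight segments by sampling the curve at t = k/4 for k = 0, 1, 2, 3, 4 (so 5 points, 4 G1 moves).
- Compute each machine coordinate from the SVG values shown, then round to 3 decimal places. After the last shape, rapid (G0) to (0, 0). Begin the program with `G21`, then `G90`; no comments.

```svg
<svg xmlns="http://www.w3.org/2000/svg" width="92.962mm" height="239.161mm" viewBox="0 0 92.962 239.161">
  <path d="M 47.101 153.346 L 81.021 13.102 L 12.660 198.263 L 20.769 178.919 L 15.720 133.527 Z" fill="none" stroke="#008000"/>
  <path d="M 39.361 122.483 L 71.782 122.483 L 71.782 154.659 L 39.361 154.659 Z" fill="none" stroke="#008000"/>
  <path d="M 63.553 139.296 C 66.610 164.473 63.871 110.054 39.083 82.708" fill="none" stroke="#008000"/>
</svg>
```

G21
G90
G0 X47.101 Y85.815
M3 S795
G1 X81.021 Y226.059 F784
G1 X12.660 Y40.898
G1 X20.769 Y60.242
G1 X15.720 Y105.634
G1 X47.101 Y85.815
M5
G0 X39.361 Y116.678
M3 S795
G1 X71.782 Y116.678 F784
G1 X71.782 Y84.502
G1 X39.361 Y84.502
G1 X39.361 Y116.678
M5
G0 X63.553 Y99.865
M3 S795
G1 X64.505 Y94.240 F784
G1 X61.760 Y108.463
G1 X53.794 Y132.534
G1 X39.083 Y156.453
M5
G0 X0.000 Y0.000

1 u = 1 mm; y_m = 239.161 − y.

[1] `<path>` closed polygon, #008000→cut S795 F784: (47.101,85.815) → (81.021,226.059) → (12.660,40.898) → (20.769,60.242) → (15.720,105.634) → (47.101,85.815) (closed)

[2] `<path>` rectangle, #008000→cut S795 F784: (39.361,116.678) → (71.782,116.678) → (71.782,84.502) → (39.361,84.502) → (39.361,116.678) (closed)

[3] `<path>` cubic bezier, #008000→cut S795 F784: (63.553,99.865) → (64.505,94.240) → (61.760,108.463) → (53.794,132.534) → (39.083,156.453)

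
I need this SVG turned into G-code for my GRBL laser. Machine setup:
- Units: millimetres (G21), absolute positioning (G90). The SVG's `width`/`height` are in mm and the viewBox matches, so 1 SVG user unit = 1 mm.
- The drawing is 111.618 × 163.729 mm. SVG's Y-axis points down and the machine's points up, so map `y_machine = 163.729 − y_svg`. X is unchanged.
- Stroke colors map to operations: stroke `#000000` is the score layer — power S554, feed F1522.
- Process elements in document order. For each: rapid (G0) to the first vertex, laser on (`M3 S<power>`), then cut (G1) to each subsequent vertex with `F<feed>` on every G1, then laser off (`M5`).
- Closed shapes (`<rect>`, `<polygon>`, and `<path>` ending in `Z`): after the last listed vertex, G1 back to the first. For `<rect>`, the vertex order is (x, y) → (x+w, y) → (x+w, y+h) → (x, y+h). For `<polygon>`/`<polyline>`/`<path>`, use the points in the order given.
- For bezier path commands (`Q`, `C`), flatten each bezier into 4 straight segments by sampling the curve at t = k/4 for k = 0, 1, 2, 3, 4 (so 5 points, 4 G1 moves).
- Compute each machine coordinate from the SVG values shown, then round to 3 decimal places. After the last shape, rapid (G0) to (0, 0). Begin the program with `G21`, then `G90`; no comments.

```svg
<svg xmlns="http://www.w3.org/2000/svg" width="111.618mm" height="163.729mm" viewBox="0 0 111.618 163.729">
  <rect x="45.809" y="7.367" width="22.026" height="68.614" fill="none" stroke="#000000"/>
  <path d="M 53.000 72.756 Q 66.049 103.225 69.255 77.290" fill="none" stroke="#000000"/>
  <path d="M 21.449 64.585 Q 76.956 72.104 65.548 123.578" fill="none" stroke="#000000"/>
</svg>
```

G21
G90
G0 X45.809 Y156.362
M3 S554
G1 X67.835 Y156.362 F1522
G1 X67.835 Y87.748 F1522
G1 X45.809 Y87.748 F1522
G1 X45.809 Y156.362 F1522
M5
G0 X53.000 Y90.973
M3 S554
G1 X58.909 Y79.264 F1522
G1 X63.588 Y74.605 F1522
G1 X67.037 Y76.997 F1522
G1 X69.255 Y86.439 F1522
M5
G0 X21.449 Y99.144
M3 S554
G1 X45.020 Y92.637 F1522
G1 X60.227 Y80.636 F1522
G1 X67.070 Y63.141 F1522
G1 X65.548 Y40.151 F1522
M5
G0 X0.000 Y0.000

Since the viewBox matches the mm dimensions, user units are millimetres directly. The only transform is the Y-flip y_m = 163.729 − y_svg.

Shape 1 is a rectangle drawn with `<rect>`. Its stroke #000000 means score at S554, F1522. After flipping Y the toolpath is (45.809,156.362) → (67.835,156.362) → (67.835,87.748) → (45.809,87.748) → (45.809,156.362), returning to the start.

Shape 2 is a quadratic bezier drawn with `<path>`. Its stroke #000000 means score at S554, F1522. After flipping Y the toolpath is (53.000,90.973) → (58.909,79.264) → (63.588,74.605) → (67.037,76.997) → (69.255,86.439).

Shape 3 is a quadratic bezier drawn with `<path>`. Its stroke #000000 means score at S554, F1522. After flipping Y the toolpath is (21.449,99.144) → (45.020,92.637) → (60.227,80.636) → (67.070,63.141) → (65.548,40.151).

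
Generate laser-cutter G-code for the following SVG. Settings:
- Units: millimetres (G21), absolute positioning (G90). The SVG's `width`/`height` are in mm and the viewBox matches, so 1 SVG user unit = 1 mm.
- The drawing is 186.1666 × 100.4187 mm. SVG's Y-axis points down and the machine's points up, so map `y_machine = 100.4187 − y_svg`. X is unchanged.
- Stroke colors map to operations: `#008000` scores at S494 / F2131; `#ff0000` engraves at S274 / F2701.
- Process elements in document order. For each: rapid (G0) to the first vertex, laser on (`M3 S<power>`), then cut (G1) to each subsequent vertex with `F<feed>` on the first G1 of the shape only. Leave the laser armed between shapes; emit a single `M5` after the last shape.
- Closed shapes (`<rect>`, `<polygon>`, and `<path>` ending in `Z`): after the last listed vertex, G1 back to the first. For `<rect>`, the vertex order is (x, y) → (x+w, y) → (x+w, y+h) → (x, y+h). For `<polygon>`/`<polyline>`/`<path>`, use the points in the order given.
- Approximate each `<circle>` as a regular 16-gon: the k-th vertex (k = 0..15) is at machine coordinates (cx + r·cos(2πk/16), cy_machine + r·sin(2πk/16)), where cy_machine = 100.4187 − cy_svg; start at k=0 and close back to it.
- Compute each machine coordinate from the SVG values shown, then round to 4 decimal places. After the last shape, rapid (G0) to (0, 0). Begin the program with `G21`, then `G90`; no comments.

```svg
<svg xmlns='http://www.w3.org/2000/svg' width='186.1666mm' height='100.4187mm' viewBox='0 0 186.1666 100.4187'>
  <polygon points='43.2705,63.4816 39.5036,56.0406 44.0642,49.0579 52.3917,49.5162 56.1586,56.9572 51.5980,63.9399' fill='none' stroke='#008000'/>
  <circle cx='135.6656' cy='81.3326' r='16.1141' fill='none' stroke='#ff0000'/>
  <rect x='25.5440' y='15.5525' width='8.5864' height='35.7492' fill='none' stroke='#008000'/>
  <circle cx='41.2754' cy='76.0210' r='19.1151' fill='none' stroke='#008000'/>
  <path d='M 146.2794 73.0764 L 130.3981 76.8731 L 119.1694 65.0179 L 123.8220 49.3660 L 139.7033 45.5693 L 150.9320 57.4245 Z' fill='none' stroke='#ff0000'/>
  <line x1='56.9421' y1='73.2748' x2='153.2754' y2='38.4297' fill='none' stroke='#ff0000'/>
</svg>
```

G21
G90
G0 X43.2705 Y36.9371
M3 S494
G1 X39.5036 Y44.3781 F2131
G1 X44.0642 Y51.3608
G1 X52.3917 Y50.9025
G1 X56.1586 Y43.4615
G1 X51.5980 Y36.4788
G1 X43.2705 Y36.9371
G0 X151.7797 Y19.0861
M3 S274
G1 X150.5531 Y25.2527 F2701
G1 X147.0600 Y30.4805
G1 X141.8322 Y33.9736
G1 X135.6656 Y35.2002
G1 X129.4990 Y33.9736
G1 X124.2712 Y30.4805
G1 X120.7781 Y25.2527
G1 X119.5515 Y19.0861
G1 X120.7781 Y12.9195
G1 X124.2712 Y7.6917
G1 X129.4990 Y4.1986
G1 X135.6656 Y2.9720
G1 X141.8322 Y4.1986
G1 X147.0600 Y7.6917
G1 X150.5531 Y12.9195
G1 X151.7797 Y19.0861
G0 X25.5440 Y84.8662
M3 S494
G1 X34.1304 Y84.8662 F2131
G1 X34.1304 Y49.1170
G1 X25.5440 Y49.1170
G1 X25.5440 Y84.8662
G0 X60.3905 Y24.3977
M3 S494
G1 X58.9354 Y31.7127 F2131
G1 X54.7918 Y37.9141
G1 X48.5904 Y42.0577
G1 X41.2754 Y43.5128
G1 X33.9604 Y42.0577
G1 X27.7590 Y37.9141
G1 X23.6154 Y31.7127
G1 X22.1603 Y24.3977
G1 X23.6154 Y17.0827
G1 X27.7590 Y10.8813
G1 X33.9604 Y6.7377
G1 X41.2754 Y5.2826
G1 X48.5904 Y6.7377
G1 X54.7918 Y10.8813
G1 X58.9354 Y17.0827
G1 X60.3905 Y24.3977
G0 X146.2794 Y27.3423
M3 S274
G1 X130.3981 Y23.5456 F2701
G1 X119.1694 Y35.4008
G1 X123.8220 Y51.0527
G1 X139.7033 Y54.8494
G1 X150.9320 Y42.9942
G1 X146.2794 Y27.3423
G0 X56.9421 Y27.1439
M3 S274
G1 X153.2754 Y61.9890 F2701
M5
G0 X0.0000 Y0.0000

1 u = 1 mm; y_m = 100.4187 − y.

[1] `<polygon>` regular polygon, #008000→score S494 F2131: (43.2705,36.9371) → (39.5036,44.3781) → (44.0642,51.3608) → (52.3917,50.9025) → (56.1586,43.4615) → (51.5980,36.4788) → (43.2705,36.9371) (closed)

[2] `<circle>` circle, #ff0000→engrave S274 F2701: (151.7797,19.0861) → (150.5531,25.2527) → (147.0600,30.4805) → (141.8322,33.9736) → (135.6656,35.2002) → (129.4990,33.9736) → (124.2712,30.4805) → (120.7781,25.2527) → (119.5515,19.0861) → (120.7781,12.9195) → (124.2712,7.6917) → (129.4990,4.1986) → (135.6656,2.9720) → (141.8322,4.1986) → (147.0600,7.6917) → (150.5531,12.9195) → (151.7797,19.0861) (closed)

[3] `<rect>` rectangle, #008000→score S494 F2131: (25.5440,84.8662) → (34.1304,84.8662) → (34.1304,49.1170) → (25.5440,49.1170) → (25.5440,84.8662) (closed)

[4] `<circle>` circle, #008000→score S494 F2131: (60.3905,24.3977) → (58.9354,31.7127) → (54.7918,37.9141) → (48.5904,42.0577) → (41.2754,43.5128) → (33.9604,42.0577) → (27.7590,37.9141) → (23.6154,31.7127) → (22.1603,24.3977) → (23.6154,17.0827) → (27.7590,10.8813) → (33.9604,6.7377) → (41.2754,5.2826) → (48.5904,6.7377) → (54.7918,10.8813) → (58.9354,17.0827) → (60.3905,24.3977) (closed)

[5] `<path>` regular polygon, #ff0000→engrave S274 F2701: (146.2794,27.3423) → (130.3981,23.5456) → (119.1694,35.4008) → (123.8220,51.0527) → (139.7033,54.8494) → (150.9320,42.9942) → (146.2794,27.3423) (closed)

[6] `<line>` line segment, #ff0000→engrave S274 F2701: (56.9421,27.1439) → (153.2754,61.9890)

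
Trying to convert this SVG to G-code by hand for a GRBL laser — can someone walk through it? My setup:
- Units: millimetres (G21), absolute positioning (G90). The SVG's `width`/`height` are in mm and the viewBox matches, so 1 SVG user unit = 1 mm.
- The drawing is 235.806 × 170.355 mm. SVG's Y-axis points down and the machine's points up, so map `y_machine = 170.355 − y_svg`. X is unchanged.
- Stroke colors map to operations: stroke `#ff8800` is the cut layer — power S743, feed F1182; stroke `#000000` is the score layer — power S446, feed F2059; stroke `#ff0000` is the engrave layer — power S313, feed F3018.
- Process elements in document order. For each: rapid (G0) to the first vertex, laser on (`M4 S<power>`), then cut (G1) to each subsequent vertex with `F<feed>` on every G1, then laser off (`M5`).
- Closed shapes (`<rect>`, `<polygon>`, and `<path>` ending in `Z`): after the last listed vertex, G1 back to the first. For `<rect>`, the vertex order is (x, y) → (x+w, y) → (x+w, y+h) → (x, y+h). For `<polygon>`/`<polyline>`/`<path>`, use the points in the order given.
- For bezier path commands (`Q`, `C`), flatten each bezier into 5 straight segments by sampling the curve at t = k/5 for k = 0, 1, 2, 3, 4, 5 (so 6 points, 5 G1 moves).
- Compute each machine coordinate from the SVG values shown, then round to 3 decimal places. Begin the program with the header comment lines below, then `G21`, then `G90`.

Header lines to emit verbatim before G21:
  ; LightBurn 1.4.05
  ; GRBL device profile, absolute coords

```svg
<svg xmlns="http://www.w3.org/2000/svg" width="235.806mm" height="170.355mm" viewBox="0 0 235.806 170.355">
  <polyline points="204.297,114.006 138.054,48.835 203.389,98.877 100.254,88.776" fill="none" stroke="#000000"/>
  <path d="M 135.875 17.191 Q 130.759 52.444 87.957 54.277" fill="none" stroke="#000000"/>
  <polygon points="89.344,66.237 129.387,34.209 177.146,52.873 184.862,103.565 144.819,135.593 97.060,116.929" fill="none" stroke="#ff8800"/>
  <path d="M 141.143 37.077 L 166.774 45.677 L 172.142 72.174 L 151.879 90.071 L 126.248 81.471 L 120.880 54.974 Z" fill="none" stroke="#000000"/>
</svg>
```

; LightBurn 1.4.05
; GRBL device profile, absolute coords
G21
G90
G0 X204.297 Y56.349
M4 S446
G1 X138.054 Y121.520 F2059
G1 X203.389 Y71.478 F2059
G1 X100.254 Y81.579 F2059
M5
G0 X135.875 Y153.164
M4 S446
G1 X132.321 Y140.400 F2059
G1 X125.752 Y130.309 F2059
G1 X116.169 Y122.892 F2059
G1 X103.570 Y118.148 F2059
G1 X87.957 Y116.078 F2059
M5
G0 X89.344 Y104.118
M4 S743
G1 X129.387 Y136.146 F1182
G1 X177.146 Y117.482 F1182
G1 X184.862 Y66.790 F1182
G1 X144.819 Y34.762 F1182
G1 X97.060 Y53.426 F1182
G1 X89.344 Y104.118 F1182
M5
G0 X141.143 Y133.278
M4 S446
G1 X166.774 Y124.678 F2059
G1 X172.142 Y98.181 F2059
G1 X151.879 Y80.284 F2059
G1 X126.248 Y88.884 F2059
G1 X120.880 Y115.381 F2059
G1 X141.143 Y133.278 F2059
M5

viewBox `0 0 235.806 170.355` with mm width/height → 1 unit = 1 mm. Flip: y_m = 170.355 − y_svg.

**Shape 1** — `<polyline>` open polyline, stroke `#000000` → score (S446, F2059). Machine vertices: (204.297,56.349) → (138.054,121.520) → (203.389,71.478) → (100.254,81.579). Open path.

**Shape 2** — `<path>` quadratic bezier, stroke `#000000` → score (S446, F2059). Control points (SVG): P0=(135.875,17.191), P1=(130.759,52.444), P2=(87.957,54.277); sampled at t=k/5. Machine vertices: (135.875,153.164) → (132.321,140.400) → (125.752,130.309) → (116.169,122.892) → (103.570,118.148) → (87.957,116.078). Open path.

**Shape 3** — `<polygon>` regular polygon, stroke `#ff8800` → cut (S743, F1182). Machine vertices: (89.344,104.118) → (129.387,136.146) → (177.146,117.482) → (184.862,66.790) → (144.819,34.762) → (97.060,53.426) → (89.344,104.118). Closed: final G1 returns to the first vertex.

**Shape 4** — `<path>` regular polygon, stroke `#000000` → score (S446, F2059). Machine vertices: (141.143,133.278) → (166.774,124.678) → (172.142,98.181) → (151.879,80.284) → (126.248,88.884) → (120.880,115.381) → (141.143,133.278). Closed: final G1 returns to the first vertex.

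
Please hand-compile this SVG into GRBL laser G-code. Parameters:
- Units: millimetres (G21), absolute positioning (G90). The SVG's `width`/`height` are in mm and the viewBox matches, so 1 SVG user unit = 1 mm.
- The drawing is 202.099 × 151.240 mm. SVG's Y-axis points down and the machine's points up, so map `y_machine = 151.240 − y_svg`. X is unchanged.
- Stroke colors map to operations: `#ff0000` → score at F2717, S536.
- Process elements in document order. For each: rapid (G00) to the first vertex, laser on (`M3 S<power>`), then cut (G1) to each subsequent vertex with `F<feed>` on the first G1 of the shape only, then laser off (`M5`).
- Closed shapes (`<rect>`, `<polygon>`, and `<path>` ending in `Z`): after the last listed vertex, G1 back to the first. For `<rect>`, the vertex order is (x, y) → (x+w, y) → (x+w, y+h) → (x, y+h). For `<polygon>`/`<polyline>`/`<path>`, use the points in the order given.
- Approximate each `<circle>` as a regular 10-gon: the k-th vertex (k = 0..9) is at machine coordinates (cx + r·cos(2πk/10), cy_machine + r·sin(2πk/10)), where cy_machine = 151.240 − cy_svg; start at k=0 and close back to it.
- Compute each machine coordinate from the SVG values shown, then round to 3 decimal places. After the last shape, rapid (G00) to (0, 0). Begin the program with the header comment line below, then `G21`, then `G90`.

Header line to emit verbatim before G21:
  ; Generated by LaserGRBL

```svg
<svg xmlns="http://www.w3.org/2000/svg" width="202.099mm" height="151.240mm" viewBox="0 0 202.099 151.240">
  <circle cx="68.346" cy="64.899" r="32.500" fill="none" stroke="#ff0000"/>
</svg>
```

; Generated by LaserGRBL
G21
G90
G00 X100.846 Y86.341
M3 S536
G1 X94.639 Y105.444 F2717
G1 X78.389 Y117.250
G1 X58.303 Y117.250
G1 X42.053 Y105.444
G1 X35.846 Y86.341
G1 X42.053 Y67.238
G1 X58.303 Y55.432
G1 X78.389 Y55.432
G1 X94.639 Y67.238
G1 X100.846 Y86.341
M5
G00 X0.000 Y0.000

Since the viewBox matches the mm dimensions, user units are millimetres directly. The only transform is the Y-flip y_m = 151.240 − y_svg.

Shape 1 is a circle drawn with `<circle>`. Its stroke #ff0000 means score at S536, F2717. After flipping Y the toolpath is (100.846,86.341) → (94.639,105.444) → (78.389,117.250) → (58.303,117.250) → (42.053,105.444) → (35.846,86.341) → (42.053,67.238) → (58.303,55.432) → (78.389,55.432) → (94.639,67.238) → (100.846,86.341), returning to the start.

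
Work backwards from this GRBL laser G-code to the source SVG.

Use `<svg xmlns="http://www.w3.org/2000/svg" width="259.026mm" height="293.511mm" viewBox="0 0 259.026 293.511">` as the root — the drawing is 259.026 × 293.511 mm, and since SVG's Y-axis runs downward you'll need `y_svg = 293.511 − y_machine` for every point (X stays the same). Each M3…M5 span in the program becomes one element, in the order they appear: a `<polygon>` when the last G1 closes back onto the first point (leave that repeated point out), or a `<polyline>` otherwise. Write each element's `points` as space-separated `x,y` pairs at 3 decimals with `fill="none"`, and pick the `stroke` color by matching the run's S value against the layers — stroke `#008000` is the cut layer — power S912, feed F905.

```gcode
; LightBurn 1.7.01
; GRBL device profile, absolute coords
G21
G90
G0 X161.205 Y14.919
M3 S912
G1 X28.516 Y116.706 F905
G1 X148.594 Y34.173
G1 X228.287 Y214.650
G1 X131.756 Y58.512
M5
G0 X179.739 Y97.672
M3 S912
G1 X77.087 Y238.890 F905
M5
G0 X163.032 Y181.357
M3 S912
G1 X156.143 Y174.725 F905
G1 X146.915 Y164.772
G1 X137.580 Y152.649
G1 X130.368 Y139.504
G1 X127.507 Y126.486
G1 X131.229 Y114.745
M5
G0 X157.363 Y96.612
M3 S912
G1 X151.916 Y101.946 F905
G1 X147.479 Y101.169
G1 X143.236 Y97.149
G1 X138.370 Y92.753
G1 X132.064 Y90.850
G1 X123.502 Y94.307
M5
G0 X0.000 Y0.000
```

Machine Y-up, SVG Y-down with viewBox height 293.511, so y_svg = 293.511 − y_machine; X carries over. Every run uses S912, so all elements get stroke `#008000` (cut).

Run 1: The run is open, so emit a `<polyline>` with points (Y-flipped): 161.205,278.592 28.516,176.805 148.594,259.338 228.287,78.861 131.756,234.999.

Run 2: The run is open, so emit a `<polyline>` with points (Y-flipped): 179.739,195.839 77.087,54.621.

Run 3: The run is open, so emit a `<polyline>` with points (Y-flipped): 163.032,112.154 156.143,118.786 146.915,128.739 137.580,140.862 130.368,154.007 127.507,167.025 131.229,178.766.

Run 4: The run is open, so emit a `<polyline>` with points (Y-flipped): 157.363,196.899 151.916,191.565 147.479,192.342 143.236,196.362 138.370,200.758 132.064,202.661 123.502,199.204.

<svg xmlns="http://www.w3.org/2000/svg" width="259.026mm" height="293.511mm" viewBox="0 0 259.026 293.511">
  <polyline points="161.205,278.592 28.516,176.805 148.594,259.338 228.287,78.861 131.756,234.999" fill="none" stroke="#008000"/>
  <polyline points="179.739,195.839 77.087,54.621" fill="none" stroke="#008000"/>
  <polyline points="163.032,112.154 156.143,118.786 146.915,128.739 137.580,140.862 130.368,154.007 127.507,167.025 131.229,178.766" fill="none" stroke="#008000"/>
  <polyline points="157.363,196.899 151.916,191.565 147.479,192.342 143.236,196.362 138.370,200.758 132.064,202.661 123.502,199.204" fill="none" stroke="#008000"/>
</svg>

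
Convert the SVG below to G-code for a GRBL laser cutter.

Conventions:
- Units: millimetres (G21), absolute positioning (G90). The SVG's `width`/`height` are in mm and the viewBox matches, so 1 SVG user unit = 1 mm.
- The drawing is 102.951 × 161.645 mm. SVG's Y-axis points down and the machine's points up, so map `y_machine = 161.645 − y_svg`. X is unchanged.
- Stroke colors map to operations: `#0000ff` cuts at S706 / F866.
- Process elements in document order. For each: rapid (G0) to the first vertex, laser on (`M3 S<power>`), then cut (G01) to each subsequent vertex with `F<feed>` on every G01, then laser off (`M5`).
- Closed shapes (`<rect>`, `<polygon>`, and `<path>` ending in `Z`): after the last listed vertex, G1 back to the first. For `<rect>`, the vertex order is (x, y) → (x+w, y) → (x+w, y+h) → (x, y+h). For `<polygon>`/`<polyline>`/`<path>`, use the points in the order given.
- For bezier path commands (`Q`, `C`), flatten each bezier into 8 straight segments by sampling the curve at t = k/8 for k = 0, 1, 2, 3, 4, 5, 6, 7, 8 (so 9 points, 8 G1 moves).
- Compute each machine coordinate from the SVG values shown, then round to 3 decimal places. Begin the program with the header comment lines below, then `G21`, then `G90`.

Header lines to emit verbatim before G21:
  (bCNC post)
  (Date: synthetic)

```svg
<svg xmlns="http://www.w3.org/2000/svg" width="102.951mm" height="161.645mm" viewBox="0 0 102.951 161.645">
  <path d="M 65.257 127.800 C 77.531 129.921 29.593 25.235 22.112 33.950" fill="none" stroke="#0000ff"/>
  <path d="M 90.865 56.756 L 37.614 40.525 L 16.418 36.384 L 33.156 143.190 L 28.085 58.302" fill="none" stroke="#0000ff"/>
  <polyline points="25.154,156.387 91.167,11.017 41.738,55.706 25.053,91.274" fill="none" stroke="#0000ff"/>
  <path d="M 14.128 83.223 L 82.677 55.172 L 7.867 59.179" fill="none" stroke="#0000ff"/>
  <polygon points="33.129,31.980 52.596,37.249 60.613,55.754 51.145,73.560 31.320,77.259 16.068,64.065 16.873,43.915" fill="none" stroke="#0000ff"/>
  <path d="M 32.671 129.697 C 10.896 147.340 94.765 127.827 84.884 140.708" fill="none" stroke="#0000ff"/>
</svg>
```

1 u = 1 mm; y_m = 161.645 − y.

[1] `<path>` cubic bezier, #0000ff→cut S706 F866: (65.257,33.845) → (67.234,37.626) → (64.746,48.840) → (58.972,64.906) → (51.093,83.243) → (42.287,101.271) → (33.735,116.409) → (26.617,126.078) → (22.112,127.695)

[2] `<path>` open polyline, #0000ff→cut S706 F866: (90.865,104.889) → (37.614,121.120) → (16.418,125.261) → (33.156,18.455) → (28.085,103.343)

[3] `<polyline>` open polyline, #0000ff→cut S706 F866: (25.154,5.258) → (91.167,150.628) → (41.738,105.939) → (25.053,70.371)

[4] `<path>` open polyline, #0000ff→cut S706 F866: (14.128,78.422) → (82.677,106.473) → (7.867,102.466)

[5] `<polygon>` regular polygon, #0000ff→cut S706 F866: (33.129,129.665) → (52.596,124.396) → (60.613,105.891) → (51.145,88.085) → (31.320,84.386) → (16.068,97.580) → (16.873,117.730) → (33.129,129.665) (closed)

[6] `<path>` cubic bezier, #0000ff→cut S706 F866: (32.671,31.948) → (29.068,26.938) → (33.032,24.596) → (42.228,24.107) → (54.317,24.657) → (66.964,25.430) → (77.832,25.611) → (84.584,24.385) → (84.884,20.937)

(bCNC post)
(Date: synthetic)
G21
G90
G0 X65.257 Y33.845
M3 S706
G01 X67.234 Y37.626 F866
G01 X64.746 Y48.840 F866
G01 X58.972 Y64.906 F866
G01 X51.093 Y83.243 F866
G01 X42.287 Y101.271 F866
G01 X33.735 Y116.409 F866
G01 X26.617 Y126.078 F866
G01 X22.112 Y127.695 F866
M5
G0 X90.865 Y104.889
M3 S706
G01 X37.614 Y121.120 F866
G01 X16.418 Y125.261 F866
G01 X33.156 Y18.455 F866
G01 X28.085 Y103.343 F866
M5
G0 X25.154 Y5.258
M3 S706
G01 X91.167 Y150.628 F866
G01 X41.738 Y105.939 F866
G01 X25.053 Y70.371 F866
M5
G0 X14.128 Y78.422
M3 S706
G01 X82.677 Y106.473 F866
G01 X7.867 Y102.466 F866
M5
G0 X33.129 Y129.665
M3 S706
G01 X52.596 Y124.396 F866
G01 X60.613 Y105.891 F866
G01 X51.145 Y88.085 F866
G01 X31.320 Y84.386 F866
G01 X16.068 Y97.580 F866
G01 X16.873 Y117.730 F866
G01 X33.129 Y129.665 F866
M5
G0 X32.671 Y31.948
M3 S706
G01 X29.068 Y26.938 F866
G01 X33.032 Y24.596 F866
G01 X42.228 Y24.107 F866
G01 X54.317 Y24.657 F866
G01 X66.964 Y25.430 F866
G01 X77.832 Y25.611 F866
G01 X84.584 Y24.385 F866
G01 X84.884 Y20.937 F866
M5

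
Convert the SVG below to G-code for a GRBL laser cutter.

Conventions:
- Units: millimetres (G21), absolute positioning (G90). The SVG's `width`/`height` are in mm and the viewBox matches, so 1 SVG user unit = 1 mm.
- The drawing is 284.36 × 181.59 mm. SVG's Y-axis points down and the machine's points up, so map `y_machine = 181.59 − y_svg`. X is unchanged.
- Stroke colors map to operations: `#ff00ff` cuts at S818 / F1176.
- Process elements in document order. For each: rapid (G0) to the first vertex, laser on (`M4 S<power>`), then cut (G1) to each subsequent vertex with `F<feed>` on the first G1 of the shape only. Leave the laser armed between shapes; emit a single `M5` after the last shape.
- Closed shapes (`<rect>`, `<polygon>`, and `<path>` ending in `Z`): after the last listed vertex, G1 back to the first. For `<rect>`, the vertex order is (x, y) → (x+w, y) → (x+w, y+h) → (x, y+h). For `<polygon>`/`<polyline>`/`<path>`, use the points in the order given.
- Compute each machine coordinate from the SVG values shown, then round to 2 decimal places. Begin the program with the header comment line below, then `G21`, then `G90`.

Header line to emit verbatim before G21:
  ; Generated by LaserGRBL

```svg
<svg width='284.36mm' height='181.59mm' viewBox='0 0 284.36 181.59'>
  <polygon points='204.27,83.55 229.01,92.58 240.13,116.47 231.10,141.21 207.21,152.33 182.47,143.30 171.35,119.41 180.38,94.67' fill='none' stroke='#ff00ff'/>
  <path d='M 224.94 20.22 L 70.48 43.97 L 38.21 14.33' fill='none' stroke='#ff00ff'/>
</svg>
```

1 u = 1 mm; y_m = 181.59 − y.

[1] `<polygon>` regular polygon, #ff00ff→cut S818 F1176: (204.27,98.04) → (229.01,89.01) → (240.13,65.12) → (231.10,40.38) → (207.21,29.26) → (182.47,38.29) → (171.35,62.18) → (180.38,86.92) → (204.27,98.04) (closed)

[2] `<path>` open polyline, #ff00ff→cut S818 F1176: (224.94,161.37) → (70.48,137.62) → (38.21,167.26)

; Generated by LaserGRBL
G21
G90
G0 X204.27 Y98.04
M4 S818
G1 X229.01 Y89.01 F1176
G1 X240.13 Y65.12
G1 X231.10 Y40.38
G1 X207.21 Y29.26
G1 X182.47 Y38.29
G1 X171.35 Y62.18
G1 X180.38 Y86.92
G1 X204.27 Y98.04
G0 X224.94 Y161.37
M4 S818
G1 X70.48 Y137.62 F1176
G1 X38.21 Y167.26
M5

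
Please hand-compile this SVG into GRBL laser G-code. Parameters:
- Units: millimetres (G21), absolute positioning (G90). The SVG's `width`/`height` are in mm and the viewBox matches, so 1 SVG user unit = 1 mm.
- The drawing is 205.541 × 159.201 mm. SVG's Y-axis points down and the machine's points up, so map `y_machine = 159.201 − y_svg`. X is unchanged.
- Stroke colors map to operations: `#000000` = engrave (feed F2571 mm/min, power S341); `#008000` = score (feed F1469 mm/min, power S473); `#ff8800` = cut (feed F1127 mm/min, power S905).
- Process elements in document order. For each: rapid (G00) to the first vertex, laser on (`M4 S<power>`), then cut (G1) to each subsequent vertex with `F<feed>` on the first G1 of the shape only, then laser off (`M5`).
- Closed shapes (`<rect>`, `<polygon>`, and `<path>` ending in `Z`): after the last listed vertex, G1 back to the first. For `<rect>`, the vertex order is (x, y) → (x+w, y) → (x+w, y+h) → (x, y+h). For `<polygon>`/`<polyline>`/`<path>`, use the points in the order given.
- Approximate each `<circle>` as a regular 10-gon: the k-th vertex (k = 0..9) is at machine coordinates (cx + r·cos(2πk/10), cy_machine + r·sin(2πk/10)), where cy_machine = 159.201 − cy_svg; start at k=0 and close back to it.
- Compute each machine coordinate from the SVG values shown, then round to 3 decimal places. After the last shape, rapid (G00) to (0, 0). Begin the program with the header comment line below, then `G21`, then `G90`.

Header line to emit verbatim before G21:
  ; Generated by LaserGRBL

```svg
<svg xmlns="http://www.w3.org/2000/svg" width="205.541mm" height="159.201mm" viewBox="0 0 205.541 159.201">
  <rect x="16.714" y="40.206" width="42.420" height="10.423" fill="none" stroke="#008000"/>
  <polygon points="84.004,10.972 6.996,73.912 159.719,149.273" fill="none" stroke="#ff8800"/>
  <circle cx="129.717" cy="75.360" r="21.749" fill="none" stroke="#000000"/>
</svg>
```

1 u = 1 mm; y_m = 159.201 − y.

[1] `<rect>` rectangle, #008000→score S473 F1469: (16.714,118.995) → (59.134,118.995) → (59.134,108.572) → (16.714,108.572) → (16.714,118.995) (closed)

[2] `<polygon>` closed polygon, #ff8800→cut S905 F1127: (84.004,148.229) → (6.996,85.289) → (159.719,9.928) → (84.004,148.229) (closed)

[3] `<circle>` circle, #000000→engrave S341 F2571: (151.466,83.841) → (147.312,96.625) → (136.438,104.526) → (122.996,104.526) → (112.122,96.625) → (107.968,83.841) → (112.122,71.057) → (122.996,63.156) → (136.438,63.156) → (147.312,71.057) → (151.466,83.841) (closed)

; Generated by LaserGRBL
G21
G90
G00 X16.714 Y118.995
M4 S473
G1 X59.134 Y118.995 F1469
G1 X59.134 Y108.572
G1 X16.714 Y108.572
G1 X16.714 Y118.995
M5
G00 X84.004 Y148.229
M4 S905
G1 X6.996 Y85.289 F1127
G1 X159.719 Y9.928
G1 X84.004 Y148.229
M5
G00 X151.466 Y83.841
M4 S341
G1 X147.312 Y96.625 F2571
G1 X136.438 Y104.526
G1 X122.996 Y104.526
G1 X112.122 Y96.625
G1 X107.968 Y83.841
G1 X112.122 Y71.057
G1 X122.996 Y63.156
G1 X136.438 Y63.156
G1 X147.312 Y71.057
G1 X151.466 Y83.841
M5
G00 X0.000 Y0.000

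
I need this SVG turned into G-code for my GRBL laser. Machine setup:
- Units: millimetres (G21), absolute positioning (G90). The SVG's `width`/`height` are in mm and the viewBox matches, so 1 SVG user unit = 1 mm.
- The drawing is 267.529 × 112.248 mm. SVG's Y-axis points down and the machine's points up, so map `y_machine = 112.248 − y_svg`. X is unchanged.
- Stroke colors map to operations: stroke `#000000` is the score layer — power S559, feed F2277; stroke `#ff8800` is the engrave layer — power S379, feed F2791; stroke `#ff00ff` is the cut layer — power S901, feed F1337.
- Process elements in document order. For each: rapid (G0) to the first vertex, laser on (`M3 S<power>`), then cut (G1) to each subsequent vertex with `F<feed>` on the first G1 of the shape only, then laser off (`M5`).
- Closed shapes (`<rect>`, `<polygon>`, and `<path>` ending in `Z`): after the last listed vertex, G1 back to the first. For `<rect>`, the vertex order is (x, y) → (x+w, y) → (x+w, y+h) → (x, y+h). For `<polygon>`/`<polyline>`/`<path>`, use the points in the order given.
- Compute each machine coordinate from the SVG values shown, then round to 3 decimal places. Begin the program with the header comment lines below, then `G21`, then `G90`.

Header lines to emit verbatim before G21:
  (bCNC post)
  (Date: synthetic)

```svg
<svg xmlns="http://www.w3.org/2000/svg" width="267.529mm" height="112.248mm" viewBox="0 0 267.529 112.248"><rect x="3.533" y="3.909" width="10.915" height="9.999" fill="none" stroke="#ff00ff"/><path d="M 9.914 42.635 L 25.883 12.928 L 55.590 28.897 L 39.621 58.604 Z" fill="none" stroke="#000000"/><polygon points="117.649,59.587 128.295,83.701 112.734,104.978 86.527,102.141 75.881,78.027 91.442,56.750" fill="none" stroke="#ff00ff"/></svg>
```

(bCNC post)
(Date: synthetic)
G21
G90
G0 X3.533 Y108.339
M3 S901
G1 X14.448 Y108.339 F1337
G1 X14.448 Y98.340
G1 X3.533 Y98.340
G1 X3.533 Y108.339
M5
G0 X9.914 Y69.613
M3 S559
G1 X25.883 Y99.320 F2277
G1 X55.590 Y83.351
G1 X39.621 Y53.644
G1 X9.914 Y69.613
M5
G0 X117.649 Y52.661
M3 S901
G1 X128.295 Y28.547 F1337
G1 X112.734 Y7.270
G1 X86.527 Y10.107
G1 X75.881 Y34.221
G1 X91.442 Y55.498
G1 X117.649 Y52.661
M5

Since the viewBox matches the mm dimensions, user units are millimetres directly. The only transform is the Y-flip y_m = 112.248 − y_svg.

Shape 1 is a rectangle drawn with `<rect>`. Its stroke #ff00ff means cut at S901, F1337. After flipping Y the toolpath is (3.533,108.339) → (14.448,108.339) → (14.448,98.340) → (3.533,98.340) → (3.533,108.339), returning to the start.

Shape 2 is a regular polygon drawn with `<path>`. Its stroke #000000 means score at S559, F2277. After flipping Y the toolpath is (9.914,69.613) → (25.883,99.320) → (55.590,83.351) → (39.621,53.644) → (9.914,69.613), returning to the start.

Shape 3 is a regular polygon drawn with `<polygon>`. Its stroke #ff00ff means cut at S901, F1337. After flipping Y the toolpath is (117.649,52.661) → (128.295,28.547) → (112.734,7.270) → (86.527,10.107) → (75.881,34.221) → (91.442,55.498) → (117.649,52.661), returning to the start.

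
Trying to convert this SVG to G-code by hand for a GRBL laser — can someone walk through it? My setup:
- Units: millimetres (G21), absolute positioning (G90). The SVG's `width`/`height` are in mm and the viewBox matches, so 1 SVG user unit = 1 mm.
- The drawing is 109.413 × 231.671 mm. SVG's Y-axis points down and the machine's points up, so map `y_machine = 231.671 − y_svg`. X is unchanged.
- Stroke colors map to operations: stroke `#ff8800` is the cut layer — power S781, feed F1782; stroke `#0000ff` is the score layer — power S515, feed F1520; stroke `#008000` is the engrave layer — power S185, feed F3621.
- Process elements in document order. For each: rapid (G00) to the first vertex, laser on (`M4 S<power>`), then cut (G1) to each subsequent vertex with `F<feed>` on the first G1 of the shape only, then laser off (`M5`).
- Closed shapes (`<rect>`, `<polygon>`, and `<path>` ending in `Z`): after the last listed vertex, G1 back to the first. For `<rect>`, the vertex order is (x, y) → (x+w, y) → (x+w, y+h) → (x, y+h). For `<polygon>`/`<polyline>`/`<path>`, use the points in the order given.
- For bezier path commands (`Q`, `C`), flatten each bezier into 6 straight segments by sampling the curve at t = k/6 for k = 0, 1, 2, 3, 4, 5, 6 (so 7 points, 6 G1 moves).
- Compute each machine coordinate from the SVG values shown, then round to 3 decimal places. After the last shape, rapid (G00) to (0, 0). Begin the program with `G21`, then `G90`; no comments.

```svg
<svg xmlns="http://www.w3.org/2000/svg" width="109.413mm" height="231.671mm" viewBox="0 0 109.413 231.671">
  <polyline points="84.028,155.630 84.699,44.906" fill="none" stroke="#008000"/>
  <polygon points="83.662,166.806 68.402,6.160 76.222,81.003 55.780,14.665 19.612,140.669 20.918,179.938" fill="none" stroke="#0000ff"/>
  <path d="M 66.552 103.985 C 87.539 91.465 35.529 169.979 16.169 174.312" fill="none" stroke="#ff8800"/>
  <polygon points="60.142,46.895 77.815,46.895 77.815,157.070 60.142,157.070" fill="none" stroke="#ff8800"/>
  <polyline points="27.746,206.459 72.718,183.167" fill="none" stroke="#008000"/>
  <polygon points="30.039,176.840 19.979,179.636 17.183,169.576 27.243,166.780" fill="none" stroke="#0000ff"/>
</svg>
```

G21
G90
G00 X84.028 Y76.041
M4 S185
G1 X84.699 Y186.765 F3621
M5
G00 X83.662 Y64.865
M4 S515
G1 X68.402 Y225.511 F1520
G1 X76.222 Y150.668
G1 X55.780 Y217.006
G1 X19.612 Y91.002
G1 X20.918 Y51.733
G1 X83.662 Y64.865
M5
G00 X66.552 Y127.686
M4 S781
G1 X71.452 Y127.125 F1782
G1 X67.120 Y115.980
G1 X56.491 Y98.842
G1 X42.499 Y80.300
G1 X28.081 Y64.942
G1 X16.169 Y57.359
M5
G00 X60.142 Y184.776
M4 S781
G1 X77.815 Y184.776 F1782
G1 X77.815 Y74.601
G1 X60.142 Y74.601
G1 X60.142 Y184.776
M5
G00 X27.746 Y25.212
M4 S185
G1 X72.718 Y48.504 F3621
M5
G00 X30.039 Y54.831
M4 S515
G1 X19.979 Y52.035 F1520
G1 X17.183 Y62.095
G1 X27.243 Y64.891
G1 X30.039 Y54.831
M5
G00 X0.000 Y0.000

Since the viewBox matches the mm dimensions, user units are millimetres directly. The only transform is the Y-flip y_m = 231.671 − y_svg.

Shape 1 is a line segment drawn with `<polyline>`. Its stroke #008000 means engrave at S185, F3621. After flipping Y the toolpath is (84.028,76.041) → (84.699,186.765).

Shape 2 is a closed polygon drawn with `<polygon>`. Its stroke #0000ff means score at S515, F1520. After flipping Y the toolpath is (83.662,64.865) → (68.402,225.511) → (76.222,150.668) → (55.780,217.006) → (19.612,91.002) → (20.918,51.733) → (83.662,64.865), returning to the start.

Shape 3 is a cubic bezier drawn with `<path>`. Its stroke #ff8800 means cut at S781, F1782. After flipping Y the toolpath is (66.552,127.686) → (71.452,127.125) → (67.120,115.980) → (56.491,98.842) → (42.499,80.300) → (28.081,64.942) → (16.169,57.359).

Shape 4 is a rectangle drawn with `<polygon>`. Its stroke #ff8800 means cut at S781, F1782. After flipping Y the toolpath is (60.142,184.776) → (77.815,184.776) → (77.815,74.601) → (60.142,74.601) → (60.142,184.776), returning to the start.

Shape 5 is a line segment drawn with `<polyline>`. Its stroke #008000 means engrave at S185, F3621. After flipping Y the toolpath is (27.746,25.212) → (72.718,48.504).

Shape 6 is a regular polygon drawn with `<polygon>`. Its stroke #0000ff means score at S515, F1520. After flipping Y the toolpath is (30.039,54.831) → (19.979,52.035) → (17.183,62.095) → (27.243,64.891) → (30.039,54.831), returning to the start.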